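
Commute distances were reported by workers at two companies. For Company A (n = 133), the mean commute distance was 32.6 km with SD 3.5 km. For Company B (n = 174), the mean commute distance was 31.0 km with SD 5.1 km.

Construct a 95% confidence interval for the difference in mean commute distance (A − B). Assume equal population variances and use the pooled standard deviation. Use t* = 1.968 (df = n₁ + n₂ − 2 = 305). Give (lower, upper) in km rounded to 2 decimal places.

(0.58, 2.62)

s_p = √[((n₁−1)s₁² + (n₂−1)s₂²)/(n₁+n₂−2)] = √[(132·3.5² + 173·5.1²)/305] = 4.4783.
SE = 4.4783·√(1/133 + 1/174) = 0.5158.
With t* = 1.968, margin = 1.968 × 0.5158 = 1.0151.
x̄₁ − x̄₂ = 32.6 − 31.0 = 1.6000; interval 1.6000 ± 1.0151 = (0.58, 2.62).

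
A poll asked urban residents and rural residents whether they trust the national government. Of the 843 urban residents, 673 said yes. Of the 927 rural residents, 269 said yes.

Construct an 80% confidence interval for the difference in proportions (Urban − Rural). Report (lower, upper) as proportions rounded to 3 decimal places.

Sample proportions: 673/843 = 0.7983, 269/927 = 0.2902.
Each SE is √(p̂(1−p̂)/n): √(0.7983·0.2017/843) = 0.01382 and √(0.2902·0.7098/927) = 0.01491.
SE(p̂₁ − p̂₂) = √(SE₁² + SE₂²) = √(0.0001909924 + 0.0002223081) = 0.02033, since the two samples are independent.
At 80% confidence z* = 1.282; margin = 1.282 × 0.02033 = 0.02606.
The difference is 0.7983 − 0.2902 = 0.5081, so the interval is 0.5081 ± 0.02606 = (0.482, 0.534).

(0.482, 0.534)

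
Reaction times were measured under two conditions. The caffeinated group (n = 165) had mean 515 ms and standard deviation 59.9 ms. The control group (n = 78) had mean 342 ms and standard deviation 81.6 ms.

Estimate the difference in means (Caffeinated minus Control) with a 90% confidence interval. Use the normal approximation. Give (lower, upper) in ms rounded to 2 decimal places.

(155.98, 190.02)

Standard errors of each mean: 59.9/√165 = 4.6632 and 81.6/√78 = 9.2394.
SE(x̄₁ − x̄₂) = √(4.6632² + 9.2394²) = 10.3495 for independent samples with unequal variances.
With z* = 1.645, the margin is 1.645 × 10.3495 = 17.0249.
x̄₁ − x̄₂ = 515 − 342 = 173.0000; the interval is 173.0000 ± 17.0249 = (155.98, 190.02).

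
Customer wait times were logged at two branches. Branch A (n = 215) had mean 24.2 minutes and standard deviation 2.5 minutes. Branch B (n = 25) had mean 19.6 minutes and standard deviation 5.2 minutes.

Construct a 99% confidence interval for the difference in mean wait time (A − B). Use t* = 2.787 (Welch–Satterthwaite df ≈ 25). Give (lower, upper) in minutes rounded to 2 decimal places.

(1.66, 7.54)

SE₁ = s₁/√n₁ = 2.5/√215 = 0.1705; SE₂ = 5.2/√25 = 1.0400.
Independent samples, unequal variances: SE_diff = √(SE₁² + SE₂²) = √(0.02907025 + 1.0816) = 1.0539.
t* = 2.787, so margin of error = 2.787 × 1.0539 = 2.9372.
Difference in means = 24.2 − 19.6 = 4.6000.
4.6000 ± 2.9372 → (1.66, 7.54).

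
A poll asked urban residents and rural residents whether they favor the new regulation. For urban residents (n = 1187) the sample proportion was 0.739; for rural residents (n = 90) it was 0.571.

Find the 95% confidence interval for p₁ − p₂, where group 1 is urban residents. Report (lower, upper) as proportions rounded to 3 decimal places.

(0.063, 0.273)

The two standard errors are √(0.7390×0.2610/1187) = 0.01275 and √(0.5710×0.4290/90) = 0.05217.
Because the samples are independent, SE_diff = √(0.01275² + 0.05217²) = 0.05371.
Using z* = 1.960 for 95%, ME = 1.960 × 0.05371 = 0.10527.
p̂₁ − p̂₂ = 0.1680; interval 0.1680 ± 0.10527 gives (0.063, 0.273).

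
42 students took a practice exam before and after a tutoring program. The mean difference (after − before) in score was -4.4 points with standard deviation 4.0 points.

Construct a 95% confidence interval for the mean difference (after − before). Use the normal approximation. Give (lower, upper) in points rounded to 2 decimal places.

(-5.61, -3.19)

Paired design: SE = s_d/√n = 4.0/√42 = 0.6172.
z* = 1.960; margin of error = 1.960 × 0.6172 = 1.2097.
-4.4 ± 1.2097 → (-5.61, -3.19).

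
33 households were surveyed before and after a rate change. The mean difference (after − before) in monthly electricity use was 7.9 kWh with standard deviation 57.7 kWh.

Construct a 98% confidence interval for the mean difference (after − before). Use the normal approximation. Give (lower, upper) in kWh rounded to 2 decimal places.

(-15.46, 31.26)

Paired design: SE = s_d/√n = 57.7/√33 = 10.0443.
z* = 2.326; margin of error = 2.326 × 10.0443 = 23.3630.
7.9 ± 23.3630 → (-15.46, 31.26).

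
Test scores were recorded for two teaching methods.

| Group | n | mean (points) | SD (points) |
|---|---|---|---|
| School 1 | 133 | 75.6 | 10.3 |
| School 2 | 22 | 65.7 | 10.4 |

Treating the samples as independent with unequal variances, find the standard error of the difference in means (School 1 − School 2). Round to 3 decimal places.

Per-group SEs: s₁/√n₁ = 10.3/√133 = 0.8931, s₂/√n₂ = 10.4/√22 = 2.2173.
Unpooled SE of the difference: √(0.79762761 + 4.91641929) = 2.3904.

2.390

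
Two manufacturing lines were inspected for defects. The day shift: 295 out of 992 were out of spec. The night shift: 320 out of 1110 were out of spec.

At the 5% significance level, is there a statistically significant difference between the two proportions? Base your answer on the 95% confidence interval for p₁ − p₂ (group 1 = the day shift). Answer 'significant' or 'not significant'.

Sample proportions: 295/992 = 0.2974, 320/1110 = 0.2883.
Each SE is √(p̂(1−p̂)/n): √(0.2974·0.7026/992) = 0.01451 and √(0.2883·0.7117/1110) = 0.01360.
SE(p̂₁ − p̂₂) = √(SE₁² + SE₂²) = √(0.0002105401 + 0.00018496) = 0.01989, since the two samples are independent.
At 95% confidence z* = 1.960; margin = 1.960 × 0.01989 = 0.03898.
The difference is 0.2974 − 0.2883 = 0.0091, so the interval is 0.0091 ± 0.03898 = (-0.02988, 0.04808).
The interval (-0.02988, 0.04808) contains 0, so the difference is not significant.

not significant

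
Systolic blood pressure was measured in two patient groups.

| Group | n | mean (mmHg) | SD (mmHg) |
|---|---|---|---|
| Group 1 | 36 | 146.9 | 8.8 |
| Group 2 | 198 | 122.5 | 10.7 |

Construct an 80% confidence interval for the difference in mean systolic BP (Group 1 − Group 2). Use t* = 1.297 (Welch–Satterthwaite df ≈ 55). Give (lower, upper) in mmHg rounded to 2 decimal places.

(22.26, 26.54)

SE₁ = s₁/√n₁ = 8.8/√36 = 1.4667; SE₂ = 10.7/√198 = 0.7604.
Independent samples, unequal variances: SE_diff = √(SE₁² + SE₂²) = √(2.15120889 + 0.57820816) = 1.6521.
t* = 1.297, so margin of error = 1.297 × 1.6521 = 2.1428.
Difference in means = 146.9 − 122.5 = 24.4000.
24.4000 ± 2.1428 → (22.26, 26.54).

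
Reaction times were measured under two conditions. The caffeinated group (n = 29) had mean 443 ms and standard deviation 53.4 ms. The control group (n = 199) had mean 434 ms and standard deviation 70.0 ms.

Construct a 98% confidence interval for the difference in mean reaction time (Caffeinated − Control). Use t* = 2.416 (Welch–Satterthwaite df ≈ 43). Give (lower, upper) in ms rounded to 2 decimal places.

Standard errors of each mean: 53.4/√29 = 9.9161 and 70.0/√199 = 4.9622.
SE(x̄₁ − x̄₂) = √(9.9161² + 4.9622²) = 11.0884 for independent samples with unequal variances.
With t* = 2.416, the margin is 2.416 × 11.0884 = 26.7896.
x̄₁ − x̄₂ = 443 − 434 = 9.0000; the interval is 9.0000 ± 26.7896 = (-17.79, 35.79).

(-17.79, 35.79)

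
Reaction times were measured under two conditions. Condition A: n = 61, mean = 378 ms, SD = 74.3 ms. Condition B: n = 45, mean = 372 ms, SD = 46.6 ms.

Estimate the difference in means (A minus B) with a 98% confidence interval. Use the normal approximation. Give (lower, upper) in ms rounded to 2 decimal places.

SE₁ = s₁/√n₁ = 74.3/√61 = 9.5131; SE₂ = 46.6/√45 = 6.9467.
Independent samples, unequal variances: SE_diff = √(SE₁² + SE₂²) = √(90.49907161 + 48.25664089) = 11.7795.
z* = 2.326, so margin of error = 2.326 × 11.7795 = 27.3991.
Difference in means = 378 − 372 = 6.0000.
6.0000 ± 27.3991 → (-21.40, 33.40).

(-21.40, 33.40)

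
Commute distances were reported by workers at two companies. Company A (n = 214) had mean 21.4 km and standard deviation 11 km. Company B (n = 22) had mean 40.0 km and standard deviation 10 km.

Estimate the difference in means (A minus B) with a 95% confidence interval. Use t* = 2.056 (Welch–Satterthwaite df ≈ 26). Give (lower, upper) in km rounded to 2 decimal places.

SE₁ = s₁/√n₁ = 11/√214 = 0.7519; SE₂ = 10/√22 = 2.1320.
Independent samples, unequal variances: SE_diff = √(SE₁² + SE₂²) = √(0.56535361 + 4.545424) = 2.2607.
t* = 2.056, so margin of error = 2.056 × 2.2607 = 4.6480.
Difference in means = 21.4 − 40.0 = -18.6000.
-18.6000 ± 4.6480 → (-23.25, -13.95).

(-23.25, -13.95)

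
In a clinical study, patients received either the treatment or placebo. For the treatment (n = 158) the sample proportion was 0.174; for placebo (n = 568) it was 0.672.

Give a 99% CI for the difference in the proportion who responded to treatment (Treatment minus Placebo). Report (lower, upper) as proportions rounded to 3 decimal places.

(-0.591, -0.405)

Each SE is √(p̂(1−p̂)/n): √(0.1740·0.8260/158) = 0.03016 and √(0.6720·0.3280/568) = 0.01970.
SE(p̂₁ − p̂₂) = √(SE₁² + SE₂²) = √(0.0009096256 + 0.00038809) = 0.03602, since the two samples are independent.
At 99% confidence z* = 2.576; margin = 2.576 × 0.03602 = 0.09279.
The difference is 0.1740 − 0.6720 = -0.4980, so the interval is -0.4980 ± 0.09279 = (-0.591, -0.405).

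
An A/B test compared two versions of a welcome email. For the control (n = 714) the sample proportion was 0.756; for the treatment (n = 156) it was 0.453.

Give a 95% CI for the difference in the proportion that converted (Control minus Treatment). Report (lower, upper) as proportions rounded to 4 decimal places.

SE₁ = √(p̂₁(1−p̂₁)/n₁) = √(0.7560·0.2440/714) = 0.01607; SE₂ = √(0.4530·0.5470/156) = 0.03985.
Independent samples: SE of the difference = √(SE₁² + SE₂²) = √(0.0002582449 + 0.0015880225) = 0.04297.
z* for 95% confidence is 1.960, so the margin of error is 1.960 × 0.04297 = 0.08422.
Point estimate p̂₁ − p̂₂ = 0.7560 − 0.4530 = 0.3030.
0.3030 ± 0.08422 → (0.2188, 0.3872).

(0.2188, 0.3872)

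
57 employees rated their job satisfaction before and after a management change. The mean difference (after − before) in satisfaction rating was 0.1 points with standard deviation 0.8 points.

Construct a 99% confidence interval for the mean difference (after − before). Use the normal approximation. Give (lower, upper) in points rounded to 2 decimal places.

Paired design: SE = s_d/√n = 0.8/√57 = 0.1060.
z* = 2.576; margin of error = 2.576 × 0.1060 = 0.2731.
0.1 ± 0.2731 → (-0.17, 0.37).

(-0.17, 0.37)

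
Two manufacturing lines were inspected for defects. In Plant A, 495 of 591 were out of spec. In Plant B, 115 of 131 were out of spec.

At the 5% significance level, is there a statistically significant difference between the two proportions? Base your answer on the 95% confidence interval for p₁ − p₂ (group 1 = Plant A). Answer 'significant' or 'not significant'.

not significant

First, p̂₁ = 495/591 = 0.8376; p̂₂ = 115/131 = 0.8779.
The two standard errors are √(0.8376×0.1624/591) = 0.01517 and √(0.8779×0.1221/131) = 0.02861.
Because the samples are independent, SE_diff = √(0.01517² + 0.02861²) = 0.03238.
Using z* = 1.960 for 95%, ME = 1.960 × 0.03238 = 0.06346.
p̂₁ − p̂₂ = -0.0403; interval -0.0403 ± 0.06346 gives (-0.10376, 0.02316).
The interval (-0.10376, 0.02316) contains 0, so the difference is not significant.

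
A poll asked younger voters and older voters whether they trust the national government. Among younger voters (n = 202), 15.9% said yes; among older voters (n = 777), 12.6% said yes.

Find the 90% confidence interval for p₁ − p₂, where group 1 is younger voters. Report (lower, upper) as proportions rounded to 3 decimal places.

Each SE is √(p̂(1−p̂)/n): √(0.1590·0.8410/202) = 0.02573 and √(0.1260·0.8740/777) = 0.01191.
SE(p̂₁ − p̂₂) = √(SE₁² + SE₂²) = √(0.0006620329 + 0.0001418481) = 0.02835, since the two samples are independent.
At 90% confidence z* = 1.645; margin = 1.645 × 0.02835 = 0.04664.
The difference is 0.1590 − 0.1260 = 0.0330, so the interval is 0.0330 ± 0.04664 = (-0.014, 0.080).

(-0.014, 0.080)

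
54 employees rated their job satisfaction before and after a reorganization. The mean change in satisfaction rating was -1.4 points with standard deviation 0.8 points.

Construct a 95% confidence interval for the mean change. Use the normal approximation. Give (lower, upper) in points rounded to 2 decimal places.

(-1.61, -1.19)

Paired design: SE = s_d/√n = 0.8/√54 = 0.1089.
z* = 1.960; margin of error = 1.960 × 0.1089 = 0.2134.
-1.4 ± 0.2134 → (-1.61, -1.19).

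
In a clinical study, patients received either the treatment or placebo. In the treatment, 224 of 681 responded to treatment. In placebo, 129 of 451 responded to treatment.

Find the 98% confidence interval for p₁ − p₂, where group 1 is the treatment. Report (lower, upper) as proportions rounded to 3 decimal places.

(-0.022, 0.108)

Sample proportions: 224/681 = 0.3289, 129/451 = 0.2860.
Each SE is √(p̂(1−p̂)/n): √(0.3289·0.6711/681) = 0.01800 and √(0.2860·0.7140/451) = 0.02128.
SE(p̂₁ − p̂₂) = √(SE₁² + SE₂²) = √(0.000324 + 0.0004528384) = 0.02787, since the two samples are independent.
At 98% confidence z* = 2.326; margin = 2.326 × 0.02787 = 0.06483.
The difference is 0.3289 − 0.2860 = 0.0429, so the interval is 0.0429 ± 0.06483 = (-0.022, 0.108).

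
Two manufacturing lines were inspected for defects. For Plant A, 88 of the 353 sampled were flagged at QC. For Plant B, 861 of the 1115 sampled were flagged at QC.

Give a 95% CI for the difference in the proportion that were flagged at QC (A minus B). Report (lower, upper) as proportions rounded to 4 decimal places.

First, p̂₁ = 88/353 = 0.2493; p̂₂ = 861/1115 = 0.7722.
The two standard errors are √(0.2493×0.7507/353) = 0.02303 and √(0.7722×0.2278/1115) = 0.01256.
Because the samples are independent, SE_diff = √(0.02303² + 0.01256²) = 0.02623.
Using z* = 1.960 for 95%, ME = 1.960 × 0.02623 = 0.05141.
p̂₁ − p̂₂ = -0.5229; interval -0.5229 ± 0.05141 gives (-0.5743, -0.4715).

(-0.5743, -0.4715)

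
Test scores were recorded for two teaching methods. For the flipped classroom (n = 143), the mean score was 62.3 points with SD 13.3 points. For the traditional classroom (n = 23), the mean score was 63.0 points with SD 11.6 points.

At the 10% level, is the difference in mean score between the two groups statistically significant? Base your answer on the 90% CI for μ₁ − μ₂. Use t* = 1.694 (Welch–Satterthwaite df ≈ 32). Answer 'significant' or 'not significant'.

Per-group SEs: s₁/√n₁ = 13.3/√143 = 1.1122, s₂/√n₂ = 11.6/√23 = 2.4188.
Unpooled SE of the difference: √(1.23698884 + 5.85059344) = 2.6623.
Margin of error = t* · SE = 1.694 × 2.6623 = 4.5099.
x̄₁ − x̄₂ = 62.3 − 63.0 = -0.7000.
CI: -0.7000 ± 4.5099 = (-5.2099, 3.8099).
The interval (-5.2099, 3.8099) contains 0, so the difference is not significant.

not significant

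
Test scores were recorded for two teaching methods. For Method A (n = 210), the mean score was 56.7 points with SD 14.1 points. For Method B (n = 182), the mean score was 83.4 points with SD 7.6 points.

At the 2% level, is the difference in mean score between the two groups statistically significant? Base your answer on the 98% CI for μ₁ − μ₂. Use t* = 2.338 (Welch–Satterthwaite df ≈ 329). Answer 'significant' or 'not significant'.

significant

SE₁ = s₁/√n₁ = 14.1/√210 = 0.9730; SE₂ = 7.6/√182 = 0.5633.
Independent samples, unequal variances: SE_diff = √(SE₁² + SE₂²) = √(0.946729 + 0.31730689) = 1.1243.
t* = 2.338, so margin of error = 2.338 × 1.1243 = 2.6286.
Difference in means = 56.7 − 83.4 = -26.7000.
-26.7000 ± 2.6286 → (-29.3286, -24.0714).
The interval (-29.3286, -24.0714) does not contain 0, so the difference is significant.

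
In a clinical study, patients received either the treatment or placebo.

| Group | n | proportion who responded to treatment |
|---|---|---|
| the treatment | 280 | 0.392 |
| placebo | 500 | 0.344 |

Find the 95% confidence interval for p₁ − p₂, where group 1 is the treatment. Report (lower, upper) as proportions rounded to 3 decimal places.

(-0.023, 0.119)

SE₁ = √(p̂₁(1−p̂₁)/n₁) = √(0.3920·0.6080/280) = 0.02918; SE₂ = √(0.3440·0.6560/500) = 0.02124.
Independent samples: SE of the difference = √(SE₁² + SE₂²) = √(0.0008514724 + 0.0004511376) = 0.03609.
z* for 95% confidence is 1.960, so the margin of error is 1.960 × 0.03609 = 0.07074.
Point estimate p̂₁ − p̂₂ = 0.3920 − 0.3440 = 0.0480.
0.0480 ± 0.07074 → (-0.023, 0.119).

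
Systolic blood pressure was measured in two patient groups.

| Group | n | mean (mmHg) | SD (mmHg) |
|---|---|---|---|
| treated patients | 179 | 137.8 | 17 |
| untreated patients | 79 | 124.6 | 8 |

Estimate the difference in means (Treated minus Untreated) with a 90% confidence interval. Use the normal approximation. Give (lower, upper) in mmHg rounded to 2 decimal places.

Standard errors of each mean: 17/√179 = 1.2706 and 8/√79 = 0.9001.
SE(x̄₁ − x̄₂) = √(1.2706² + 0.9001²) = 1.5571 for independent samples with unequal variances.
With z* = 1.645, the margin is 1.645 × 1.5571 = 2.5614.
x̄₁ − x̄₂ = 137.8 − 124.6 = 13.2000; the interval is 13.2000 ± 2.5614 = (10.64, 15.76).

(10.64, 15.76)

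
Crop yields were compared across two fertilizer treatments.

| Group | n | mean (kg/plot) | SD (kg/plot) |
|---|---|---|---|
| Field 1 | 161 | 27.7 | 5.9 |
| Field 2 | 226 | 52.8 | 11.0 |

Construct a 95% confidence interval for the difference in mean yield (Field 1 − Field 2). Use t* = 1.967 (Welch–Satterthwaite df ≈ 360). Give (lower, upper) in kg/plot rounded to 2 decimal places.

SE₁ = s₁/√n₁ = 5.9/√161 = 0.4650; SE₂ = 11.0/√226 = 0.7317.
Independent samples, unequal variances: SE_diff = √(SE₁² + SE₂²) = √(0.216225 + 0.53538489) = 0.8670.
t* = 1.967, so margin of error = 1.967 × 0.8670 = 1.7054.
Difference in means = 27.7 − 52.8 = -25.1000.
-25.1000 ± 1.7054 → (-26.81, -23.39).

(-26.81, -23.39)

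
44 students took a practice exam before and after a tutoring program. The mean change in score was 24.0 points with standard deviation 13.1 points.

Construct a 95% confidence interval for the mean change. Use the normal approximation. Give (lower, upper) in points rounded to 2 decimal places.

Paired design: SE = s_d/√n = 13.1/√44 = 1.9749.
z* = 1.960; margin of error = 1.960 × 1.9749 = 3.8708.
24.0 ± 3.8708 → (20.13, 27.87).

(20.13, 27.87)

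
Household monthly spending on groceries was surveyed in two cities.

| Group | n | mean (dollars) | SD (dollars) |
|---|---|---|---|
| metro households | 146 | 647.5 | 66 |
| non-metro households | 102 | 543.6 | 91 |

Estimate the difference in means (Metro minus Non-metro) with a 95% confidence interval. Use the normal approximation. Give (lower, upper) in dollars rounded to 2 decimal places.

Per-group SEs: s₁/√n₁ = 66/√146 = 5.4622, s₂/√n₂ = 91/√102 = 9.0103.
Unpooled SE of the difference: √(29.83562884 + 81.18550609) = 10.5367.
Margin of error = z* · SE = 1.960 × 10.5367 = 20.6519.
x̄₁ − x̄₂ = 647.5 − 543.6 = 103.9000.
CI: 103.9000 ± 20.6519 = (83.25, 124.55).

(83.25, 124.55)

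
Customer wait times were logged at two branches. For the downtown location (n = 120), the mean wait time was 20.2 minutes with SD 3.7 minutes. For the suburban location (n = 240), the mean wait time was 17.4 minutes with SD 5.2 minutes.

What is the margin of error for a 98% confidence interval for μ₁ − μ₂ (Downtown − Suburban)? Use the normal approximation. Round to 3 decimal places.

Standard errors of each mean: 3.7/√120 = 0.3378 and 5.2/√240 = 0.3357.
SE(x̄₁ − x̄₂) = √(0.3378² + 0.3357²) = 0.4762 for independent samples with unequal variances.
With z* = 2.326, the margin is 2.326 × 0.4762 = 1.1076.

1.108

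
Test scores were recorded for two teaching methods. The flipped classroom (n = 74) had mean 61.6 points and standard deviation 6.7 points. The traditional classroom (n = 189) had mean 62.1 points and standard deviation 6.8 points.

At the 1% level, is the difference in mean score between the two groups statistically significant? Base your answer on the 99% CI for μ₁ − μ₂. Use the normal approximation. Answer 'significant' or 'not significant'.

not significant

Per-group SEs: s₁/√n₁ = 6.7/√74 = 0.7789, s₂/√n₂ = 6.8/√189 = 0.4946.
Unpooled SE of the difference: √(0.60668521 + 0.24462916) = 0.9227.
Margin of error = z* · SE = 2.576 × 0.9227 = 2.3769.
x̄₁ − x̄₂ = 61.6 − 62.1 = -0.5000.
CI: -0.5000 ± 2.3769 = (-2.8769, 1.8769).
The interval (-2.8769, 1.8769) contains 0, so the difference is not significant.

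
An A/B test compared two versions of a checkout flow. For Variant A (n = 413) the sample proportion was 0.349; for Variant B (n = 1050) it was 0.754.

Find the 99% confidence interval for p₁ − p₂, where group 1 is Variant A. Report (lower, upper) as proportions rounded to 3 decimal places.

(-0.474, -0.336)

Each SE is √(p̂(1−p̂)/n): √(0.3490·0.6510/413) = 0.02345 and √(0.7540·0.2460/1050) = 0.01329.
SE(p̂₁ − p̂₂) = √(SE₁² + SE₂²) = √(0.0005499025 + 0.0001766241) = 0.02695, since the two samples are independent.
At 99% confidence z* = 2.576; margin = 2.576 × 0.02695 = 0.06942.
The difference is 0.3490 − 0.7540 = -0.4050, so the interval is -0.4050 ± 0.06942 = (-0.474, -0.336).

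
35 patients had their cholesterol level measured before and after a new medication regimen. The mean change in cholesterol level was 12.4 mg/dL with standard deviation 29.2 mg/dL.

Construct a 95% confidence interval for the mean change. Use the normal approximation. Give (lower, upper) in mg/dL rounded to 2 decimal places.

(2.73, 22.07)

Paired design: SE = s_d/√n = 29.2/√35 = 4.9357.
z* = 1.960; margin of error = 1.960 × 4.9357 = 9.6740.
12.4 ± 9.6740 → (2.73, 22.07).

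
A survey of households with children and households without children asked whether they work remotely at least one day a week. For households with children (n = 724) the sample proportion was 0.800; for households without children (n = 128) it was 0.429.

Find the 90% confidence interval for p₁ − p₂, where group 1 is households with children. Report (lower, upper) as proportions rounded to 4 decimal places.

(0.2950, 0.4470)

SE₁ = √(p̂₁(1−p̂₁)/n₁) = √(0.8000·0.2000/724) = 0.01487; SE₂ = √(0.4290·0.5710/128) = 0.04375.
Independent samples: SE of the difference = √(SE₁² + SE₂²) = √(0.0002211169 + 0.0019140625) = 0.04621.
z* for 90% confidence is 1.645, so the margin of error is 1.645 × 0.04621 = 0.07602.
Point estimate p̂₁ − p̂₂ = 0.8000 − 0.4290 = 0.3710.
0.3710 ± 0.07602 → (0.2950, 0.4470).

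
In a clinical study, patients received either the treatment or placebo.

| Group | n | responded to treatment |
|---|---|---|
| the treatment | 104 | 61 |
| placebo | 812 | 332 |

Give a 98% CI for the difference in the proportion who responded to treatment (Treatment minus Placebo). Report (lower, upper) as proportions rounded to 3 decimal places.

p̂₁ = 61/104 = 0.5865 and p̂₂ = 332/812 = 0.4089.
SE₁ = √(p̂₁(1−p̂₁)/n₁) = √(0.5865·0.4135/104) = 0.04829; SE₂ = √(0.4089·0.5911/812) = 0.01725.
Independent samples: SE of the difference = √(SE₁² + SE₂²) = √(0.0023319241 + 0.0002975625) = 0.05128.
z* for 98% confidence is 2.326, so the margin of error is 2.326 × 0.05128 = 0.11928.
Point estimate p̂₁ − p̂₂ = 0.5865 − 0.4089 = 0.1776.
0.1776 ± 0.11928 → (0.058, 0.297).

(0.058, 0.297)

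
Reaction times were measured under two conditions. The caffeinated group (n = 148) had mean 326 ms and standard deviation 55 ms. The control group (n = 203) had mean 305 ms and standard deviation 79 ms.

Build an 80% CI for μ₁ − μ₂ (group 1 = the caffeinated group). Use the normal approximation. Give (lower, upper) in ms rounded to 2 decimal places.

(11.83, 30.17)

SE₁ = s₁/√n₁ = 55/√148 = 4.5210; SE₂ = 79/√203 = 5.5447.
Independent samples, unequal variances: SE_diff = √(SE₁² + SE₂²) = √(20.439441 + 30.74369809) = 7.1542.
z* = 1.282, so margin of error = 1.282 × 7.1542 = 9.1717.
Difference in means = 326 − 305 = 21.0000.
21.0000 ± 9.1717 → (11.83, 30.17).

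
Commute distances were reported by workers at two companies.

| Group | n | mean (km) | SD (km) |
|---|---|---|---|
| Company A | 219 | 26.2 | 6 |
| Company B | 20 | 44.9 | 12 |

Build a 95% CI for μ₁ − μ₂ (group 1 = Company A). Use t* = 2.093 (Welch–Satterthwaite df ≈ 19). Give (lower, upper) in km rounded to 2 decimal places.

(-24.38, -13.02)

SE₁ = s₁/√n₁ = 6/√219 = 0.4054; SE₂ = 12/√20 = 2.6833.
Independent samples, unequal variances: SE_diff = √(SE₁² + SE₂²) = √(0.16434916 + 7.20009889) = 2.7138.
t* = 2.093, so margin of error = 2.093 × 2.7138 = 5.6800.
Difference in means = 26.2 − 44.9 = -18.7000.
-18.7000 ± 5.6800 → (-24.38, -13.02).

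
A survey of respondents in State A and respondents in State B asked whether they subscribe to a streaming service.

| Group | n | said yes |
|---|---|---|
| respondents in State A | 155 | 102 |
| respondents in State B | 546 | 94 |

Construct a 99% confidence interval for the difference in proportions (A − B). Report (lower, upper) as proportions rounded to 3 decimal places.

(0.379, 0.593)

p̂₁ = 102/155 = 0.6581 and p̂₂ = 94/546 = 0.1722.
SE₁ = √(p̂₁(1−p̂₁)/n₁) = √(0.6581·0.3419/155) = 0.03810; SE₂ = √(0.1722·0.8278/546) = 0.01616.
Independent samples: SE of the difference = √(SE₁² + SE₂²) = √(0.00145161 + 0.0002611456) = 0.04139.
z* for 99% confidence is 2.576, so the margin of error is 2.576 × 0.04139 = 0.10662.
Point estimate p̂₁ − p̂₂ = 0.6581 − 0.1722 = 0.4859.
0.4859 ± 0.10662 → (0.379, 0.593).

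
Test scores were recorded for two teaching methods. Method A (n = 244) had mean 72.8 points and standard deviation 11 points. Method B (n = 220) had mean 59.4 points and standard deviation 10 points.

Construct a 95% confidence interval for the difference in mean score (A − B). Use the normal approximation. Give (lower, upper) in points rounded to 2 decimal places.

(11.49, 15.31)

Per-group SEs: s₁/√n₁ = 11/√244 = 0.7042, s₂/√n₂ = 10/√220 = 0.6742.
Unpooled SE of the difference: √(0.49589764 + 0.45454564) = 0.9749.
Margin of error = z* · SE = 1.960 × 0.9749 = 1.9108.
x̄₁ − x̄₂ = 72.8 − 59.4 = 13.4000.
CI: 13.4000 ± 1.9108 = (11.49, 15.31).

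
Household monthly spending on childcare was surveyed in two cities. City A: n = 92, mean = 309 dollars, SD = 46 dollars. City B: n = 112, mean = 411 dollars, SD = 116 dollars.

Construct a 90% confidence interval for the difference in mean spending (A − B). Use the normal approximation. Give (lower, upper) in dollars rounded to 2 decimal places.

Per-group SEs: s₁/√n₁ = 46/√92 = 4.7958, s₂/√n₂ = 116/√112 = 10.9610.
Unpooled SE of the difference: √(22.99969764 + 120.143521) = 11.9642.
Margin of error = z* · SE = 1.645 × 11.9642 = 19.6811.
x̄₁ − x̄₂ = 309 − 411 = -102.0000.
CI: -102.0000 ± 19.6811 = (-121.68, -82.32).

(-121.68, -82.32)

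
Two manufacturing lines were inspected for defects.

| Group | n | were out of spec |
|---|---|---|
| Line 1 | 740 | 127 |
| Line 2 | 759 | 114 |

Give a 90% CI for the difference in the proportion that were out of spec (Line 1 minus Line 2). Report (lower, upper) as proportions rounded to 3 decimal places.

(-0.010, 0.053)

p̂₁ = 127/740 = 0.1716 and p̂₂ = 114/759 = 0.1502.
SE₁ = √(p̂₁(1−p̂₁)/n₁) = √(0.1716·0.8284/740) = 0.01386; SE₂ = √(0.1502·0.8498/759) = 0.01297.
Independent samples: SE of the difference = √(SE₁² + SE₂²) = √(0.0001920996 + 0.0001682209) = 0.01898.
z* for 90% confidence is 1.645, so the margin of error is 1.645 × 0.01898 = 0.03122.
Point estimate p̂₁ − p̂₂ = 0.1716 − 0.1502 = 0.0214.
0.0214 ± 0.03122 → (-0.010, 0.053).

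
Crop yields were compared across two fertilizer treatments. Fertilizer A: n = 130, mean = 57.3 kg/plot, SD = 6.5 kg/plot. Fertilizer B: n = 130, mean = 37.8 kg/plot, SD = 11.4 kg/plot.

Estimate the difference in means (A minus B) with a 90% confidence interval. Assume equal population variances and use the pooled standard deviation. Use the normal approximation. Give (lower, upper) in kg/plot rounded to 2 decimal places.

Pooled variance s_p² = [129·6.5² + 129·11.4²] / (130+130−2) = 86.1050, so s_p = 9.2793.
SE_diff = s_p·√(1/n₁ + 1/n₂) = 9.2793·√(1/130 + 1/130) = 1.1510.
z* = 1.645; margin = 1.645 × 1.1510 = 1.8934.
Difference = 57.3 − 37.8 = 19.5000.
19.5000 ± 1.8934 → (17.61, 21.39).

(17.61, 21.39)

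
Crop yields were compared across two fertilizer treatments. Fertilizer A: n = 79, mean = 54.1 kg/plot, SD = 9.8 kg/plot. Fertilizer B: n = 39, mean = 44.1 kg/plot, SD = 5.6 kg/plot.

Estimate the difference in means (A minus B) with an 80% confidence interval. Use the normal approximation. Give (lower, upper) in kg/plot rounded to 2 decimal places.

(8.18, 11.82)

Per-group SEs: s₁/√n₁ = 9.8/√79 = 1.1026, s₂/√n₂ = 5.6/√39 = 0.8967.
Unpooled SE of the difference: √(1.21572676 + 0.80407089) = 1.4212.
Margin of error = z* · SE = 1.282 × 1.4212 = 1.8220.
x̄₁ − x̄₂ = 54.1 − 44.1 = 10.0000.
CI: 10.0000 ± 1.8220 = (8.18, 11.82).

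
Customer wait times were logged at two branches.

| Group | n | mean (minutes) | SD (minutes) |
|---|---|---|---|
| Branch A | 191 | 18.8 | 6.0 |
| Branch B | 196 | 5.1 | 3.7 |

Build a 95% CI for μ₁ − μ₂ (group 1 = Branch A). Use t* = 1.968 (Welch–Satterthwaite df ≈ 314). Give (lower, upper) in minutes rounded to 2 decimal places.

Standard errors of each mean: 6.0/√191 = 0.4341 and 3.7/√196 = 0.2643.
SE(x̄₁ − x̄₂) = √(0.4341² + 0.2643²) = 0.5082 for independent samples with unequal variances.
With t* = 1.968, the margin is 1.968 × 0.5082 = 1.0001.
x̄₁ − x̄₂ = 18.8 − 5.1 = 13.7000; the interval is 13.7000 ± 1.0001 = (12.70, 14.70).

(12.70, 14.70)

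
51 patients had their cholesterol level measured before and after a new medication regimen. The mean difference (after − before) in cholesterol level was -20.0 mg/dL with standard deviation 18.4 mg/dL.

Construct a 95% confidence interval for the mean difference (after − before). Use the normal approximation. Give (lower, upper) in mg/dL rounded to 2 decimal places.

(-25.05, -14.95)

This is a matched-pairs design, so SE = s_d/√n = 18.4/√51 = 2.5765.
Margin = 1.960 × 2.5765 = 5.0499; the interval is -20.0 ± 5.0499 = (-25.05, -14.95).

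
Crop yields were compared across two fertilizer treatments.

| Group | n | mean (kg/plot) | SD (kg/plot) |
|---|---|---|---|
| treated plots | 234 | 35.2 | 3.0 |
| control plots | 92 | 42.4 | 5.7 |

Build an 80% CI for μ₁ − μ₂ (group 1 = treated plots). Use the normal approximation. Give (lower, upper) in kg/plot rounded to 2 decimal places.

Standard errors of each mean: 3.0/√234 = 0.1961 and 5.7/√92 = 0.5943.
SE(x̄₁ − x̄₂) = √(0.1961² + 0.5943²) = 0.6258 for independent samples with unequal variances.
With z* = 1.282, the margin is 1.282 × 0.6258 = 0.8023.
x̄₁ − x̄₂ = 35.2 − 42.4 = -7.2000; the interval is -7.2000 ± 0.8023 = (-8.00, -6.40).

(-8.00, -6.40)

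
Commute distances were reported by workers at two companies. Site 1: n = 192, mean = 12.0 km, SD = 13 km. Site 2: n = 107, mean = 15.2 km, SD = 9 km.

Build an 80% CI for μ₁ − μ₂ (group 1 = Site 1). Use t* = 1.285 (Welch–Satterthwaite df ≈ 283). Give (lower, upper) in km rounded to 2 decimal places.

(-4.84, -1.56)

Standard errors of each mean: 13/√192 = 0.9382 and 9/√107 = 0.8701.
SE(x̄₁ − x̄₂) = √(0.9382² + 0.8701²) = 1.2796 for independent samples with unequal variances.
With t* = 1.285, the margin is 1.285 × 1.2796 = 1.6443.
x̄₁ − x̄₂ = 12.0 − 15.2 = -3.2000; the interval is -3.2000 ± 1.6443 = (-4.84, -1.56).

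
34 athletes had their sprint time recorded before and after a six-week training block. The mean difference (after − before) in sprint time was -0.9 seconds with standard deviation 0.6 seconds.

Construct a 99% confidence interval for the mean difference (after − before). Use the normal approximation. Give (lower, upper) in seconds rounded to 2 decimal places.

(-1.17, -0.63)

This is a matched-pairs design, so SE = s_d/√n = 0.6/√34 = 0.1029.
Margin = 2.576 × 0.1029 = 0.2651; the interval is -0.9 ± 0.2651 = (-1.17, -0.63).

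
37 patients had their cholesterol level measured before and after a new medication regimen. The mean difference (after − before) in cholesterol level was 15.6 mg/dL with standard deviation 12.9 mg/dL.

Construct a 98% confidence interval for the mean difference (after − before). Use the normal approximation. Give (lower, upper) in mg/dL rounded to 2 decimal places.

(10.67, 20.53)

This is a matched-pairs design, so SE = s_d/√n = 12.9/√37 = 2.1207.
Margin = 2.326 × 2.1207 = 4.9327; the interval is 15.6 ± 4.9327 = (10.67, 20.53).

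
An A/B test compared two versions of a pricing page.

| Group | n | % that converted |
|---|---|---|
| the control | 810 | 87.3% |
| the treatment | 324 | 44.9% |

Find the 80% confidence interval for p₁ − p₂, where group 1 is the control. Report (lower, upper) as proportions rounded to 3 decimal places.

Each SE is √(p̂(1−p̂)/n): √(0.8730·0.1270/810) = 0.01170 and √(0.4490·0.5510/324) = 0.02763.
SE(p̂₁ − p̂₂) = √(SE₁² + SE₂²) = √(0.00013689 + 0.0007634169) = 0.03001, since the two samples are independent.
At 80% confidence z* = 1.282; margin = 1.282 × 0.03001 = 0.03847.
The difference is 0.8730 − 0.4490 = 0.4240, so the interval is 0.4240 ± 0.03847 = (0.386, 0.462).

(0.386, 0.462)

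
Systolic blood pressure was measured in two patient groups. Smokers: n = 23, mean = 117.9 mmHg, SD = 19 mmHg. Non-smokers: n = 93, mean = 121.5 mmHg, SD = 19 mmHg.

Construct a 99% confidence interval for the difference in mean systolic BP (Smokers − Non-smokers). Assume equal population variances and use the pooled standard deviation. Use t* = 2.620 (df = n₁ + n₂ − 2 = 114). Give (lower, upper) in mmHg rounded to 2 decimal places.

Pooled variance s_p² = [22·19² + 92·19²] / (23+93−2) = 361.0000, so s_p = 19.0000.
SE_diff = s_p·√(1/n₁ + 1/n₂) = 19.0000·√(1/23 + 1/93) = 4.4246.
t* = 2.620; margin = 2.620 × 4.4246 = 11.5925.
Difference = 117.9 − 121.5 = -3.6000.
-3.6000 ± 11.5925 → (-15.19, 7.99).

(-15.19, 7.99)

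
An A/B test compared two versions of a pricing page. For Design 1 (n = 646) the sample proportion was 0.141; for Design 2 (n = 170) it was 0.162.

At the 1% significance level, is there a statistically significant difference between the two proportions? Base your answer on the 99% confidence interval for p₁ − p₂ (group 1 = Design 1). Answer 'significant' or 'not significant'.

not significant

Each SE is √(p̂(1−p̂)/n): √(0.1410·0.8590/646) = 0.01369 and √(0.1620·0.8380/170) = 0.02826.
SE(p̂₁ − p̂₂) = √(SE₁² + SE₂²) = √(0.0001874161 + 0.0007986276) = 0.03140, since the two samples are independent.
At 99% confidence z* = 2.576; margin = 2.576 × 0.03140 = 0.08089.
The difference is 0.1410 − 0.1620 = -0.0210, so the interval is -0.0210 ± 0.08089 = (-0.10189, 0.05989).
The interval (-0.10189, 0.05989) contains 0, so the difference is not significant.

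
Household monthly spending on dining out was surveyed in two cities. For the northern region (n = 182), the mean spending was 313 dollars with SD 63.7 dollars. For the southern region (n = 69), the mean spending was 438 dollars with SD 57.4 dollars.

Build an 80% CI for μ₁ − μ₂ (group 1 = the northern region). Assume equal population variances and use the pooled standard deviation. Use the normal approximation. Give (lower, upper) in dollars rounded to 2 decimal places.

Pooled variance s_p² = [181·63.7² + 68·57.4²] / (182+69−2) = 3849.3396, so s_p = 62.0430.
SE_diff = s_p·√(1/n₁ + 1/n₂) = 62.0430·√(1/182 + 1/69) = 8.7714.
z* = 1.282; margin = 1.282 × 8.7714 = 11.2449.
Difference = 313 − 438 = -125.0000.
-125.0000 ± 11.2449 → (-136.24, -113.76).

(-136.24, -113.76)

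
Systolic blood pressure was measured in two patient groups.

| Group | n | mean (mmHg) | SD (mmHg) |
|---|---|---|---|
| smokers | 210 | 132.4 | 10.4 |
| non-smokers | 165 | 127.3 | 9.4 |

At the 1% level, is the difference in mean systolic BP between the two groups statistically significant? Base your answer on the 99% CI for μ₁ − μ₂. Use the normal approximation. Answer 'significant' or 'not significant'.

significant

Standard errors of each mean: 10.4/√210 = 0.7177 and 9.4/√165 = 0.7318.
SE(x̄₁ − x̄₂) = √(0.7177² + 0.7318²) = 1.0250 for independent samples with unequal variances.
With z* = 2.576, the margin is 2.576 × 1.0250 = 2.6404.
x̄₁ − x̄₂ = 132.4 − 127.3 = 5.1000; the interval is 5.1000 ± 2.6404 = (2.4596, 7.7404).
The interval (2.4596, 7.7404) does not contain 0, so the difference is significant.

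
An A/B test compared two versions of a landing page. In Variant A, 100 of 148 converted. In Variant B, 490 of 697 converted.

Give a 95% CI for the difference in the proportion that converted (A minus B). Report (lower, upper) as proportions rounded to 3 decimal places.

p̂₁ = 100/148 = 0.6757 and p̂₂ = 490/697 = 0.7030.
SE₁ = √(p̂₁(1−p̂₁)/n₁) = √(0.6757·0.3243/148) = 0.03848; SE₂ = √(0.7030·0.2970/697) = 0.01731.
Independent samples: SE of the difference = √(SE₁² + SE₂²) = √(0.0014807104 + 0.0002996361) = 0.04219.
z* for 95% confidence is 1.960, so the margin of error is 1.960 × 0.04219 = 0.08269.
Point estimate p̂₁ − p̂₂ = 0.6757 − 0.7030 = -0.0273.
-0.0273 ± 0.08269 → (-0.110, 0.055).

(-0.110, 0.055)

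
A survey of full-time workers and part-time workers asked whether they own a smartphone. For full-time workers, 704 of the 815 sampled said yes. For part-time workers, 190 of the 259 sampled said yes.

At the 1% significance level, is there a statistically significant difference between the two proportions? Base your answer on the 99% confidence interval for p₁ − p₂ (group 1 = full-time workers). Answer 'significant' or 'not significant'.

p̂₁ = 704/815 = 0.8638 and p̂₂ = 190/259 = 0.7336.
SE₁ = √(p̂₁(1−p̂₁)/n₁) = √(0.8638·0.1362/815) = 0.01201; SE₂ = √(0.7336·0.2664/259) = 0.02747.
Independent samples: SE of the difference = √(SE₁² + SE₂²) = √(0.0001442401 + 0.0007546009) = 0.02998.
z* for 99% confidence is 2.576, so the margin of error is 2.576 × 0.02998 = 0.07723.
Point estimate p̂₁ − p̂₂ = 0.8638 − 0.7336 = 0.1302.
0.1302 ± 0.07723 → (0.05297, 0.20743).
The interval (0.05297, 0.20743) does not contain 0, so the difference is significant.

significant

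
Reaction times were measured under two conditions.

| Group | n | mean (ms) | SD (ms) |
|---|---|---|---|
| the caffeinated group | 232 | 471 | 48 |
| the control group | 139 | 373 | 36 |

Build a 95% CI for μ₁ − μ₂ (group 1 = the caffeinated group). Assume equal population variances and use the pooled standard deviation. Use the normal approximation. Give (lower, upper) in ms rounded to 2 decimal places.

(88.77, 107.23)

s_p = √[((n₁−1)s₁² + (n₂−1)s₂²)/(n₁+n₂−2)] = √[(231·48² + 138·36²)/369] = 43.8979.
SE = 43.8979·√(1/232 + 1/139) = 4.7085.
With z* = 1.960, margin = 1.960 × 4.7085 = 9.2287.
x̄₁ − x̄₂ = 471 − 373 = 98.0000; interval 98.0000 ± 9.2287 = (88.77, 107.23).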